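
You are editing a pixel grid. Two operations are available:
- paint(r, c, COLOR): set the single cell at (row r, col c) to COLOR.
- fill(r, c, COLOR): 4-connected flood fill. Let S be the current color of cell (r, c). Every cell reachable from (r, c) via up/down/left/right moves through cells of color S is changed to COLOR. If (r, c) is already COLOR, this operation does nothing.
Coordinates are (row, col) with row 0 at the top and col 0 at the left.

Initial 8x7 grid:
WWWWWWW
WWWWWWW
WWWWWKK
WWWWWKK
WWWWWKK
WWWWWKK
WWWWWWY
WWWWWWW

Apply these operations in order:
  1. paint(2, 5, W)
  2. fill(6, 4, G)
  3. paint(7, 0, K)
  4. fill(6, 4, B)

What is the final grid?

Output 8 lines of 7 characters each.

After op 1 paint(2,5,W):
WWWWWWW
WWWWWWW
WWWWWWK
WWWWWKK
WWWWWKK
WWWWWKK
WWWWWWY
WWWWWWW
After op 2 fill(6,4,G) [48 cells changed]:
GGGGGGG
GGGGGGG
GGGGGGK
GGGGGKK
GGGGGKK
GGGGGKK
GGGGGGY
GGGGGGG
After op 3 paint(7,0,K):
GGGGGGG
GGGGGGG
GGGGGGK
GGGGGKK
GGGGGKK
GGGGGKK
GGGGGGY
KGGGGGG
After op 4 fill(6,4,B) [47 cells changed]:
BBBBBBB
BBBBBBB
BBBBBBK
BBBBBKK
BBBBBKK
BBBBBKK
BBBBBBY
KBBBBBB

Answer: BBBBBBB
BBBBBBB
BBBBBBK
BBBBBKK
BBBBBKK
BBBBBKK
BBBBBBY
KBBBBBB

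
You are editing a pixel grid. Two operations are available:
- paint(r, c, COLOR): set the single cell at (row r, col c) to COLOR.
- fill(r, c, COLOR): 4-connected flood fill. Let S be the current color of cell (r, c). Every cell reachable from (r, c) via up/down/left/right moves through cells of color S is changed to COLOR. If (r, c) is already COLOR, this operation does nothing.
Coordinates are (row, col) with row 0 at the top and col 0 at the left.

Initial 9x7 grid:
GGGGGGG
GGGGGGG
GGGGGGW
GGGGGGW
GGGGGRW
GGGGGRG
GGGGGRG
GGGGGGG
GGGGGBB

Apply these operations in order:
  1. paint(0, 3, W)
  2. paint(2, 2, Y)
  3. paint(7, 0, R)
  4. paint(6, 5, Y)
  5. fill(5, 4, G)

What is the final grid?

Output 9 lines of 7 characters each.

After op 1 paint(0,3,W):
GGGWGGG
GGGGGGG
GGGGGGW
GGGGGGW
GGGGGRW
GGGGGRG
GGGGGRG
GGGGGGG
GGGGGBB
After op 2 paint(2,2,Y):
GGGWGGG
GGGGGGG
GGYGGGW
GGGGGGW
GGGGGRW
GGGGGRG
GGGGGRG
GGGGGGG
GGGGGBB
After op 3 paint(7,0,R):
GGGWGGG
GGGGGGG
GGYGGGW
GGGGGGW
GGGGGRW
GGGGGRG
GGGGGRG
RGGGGGG
GGGGGBB
After op 4 paint(6,5,Y):
GGGWGGG
GGGGGGG
GGYGGGW
GGGGGGW
GGGGGRW
GGGGGRG
GGGGGYG
RGGGGGG
GGGGGBB
After op 5 fill(5,4,G) [0 cells changed]:
GGGWGGG
GGGGGGG
GGYGGGW
GGGGGGW
GGGGGRW
GGGGGRG
GGGGGYG
RGGGGGG
GGGGGBB

Answer: GGGWGGG
GGGGGGG
GGYGGGW
GGGGGGW
GGGGGRW
GGGGGRG
GGGGGYG
RGGGGGG
GGGGGBB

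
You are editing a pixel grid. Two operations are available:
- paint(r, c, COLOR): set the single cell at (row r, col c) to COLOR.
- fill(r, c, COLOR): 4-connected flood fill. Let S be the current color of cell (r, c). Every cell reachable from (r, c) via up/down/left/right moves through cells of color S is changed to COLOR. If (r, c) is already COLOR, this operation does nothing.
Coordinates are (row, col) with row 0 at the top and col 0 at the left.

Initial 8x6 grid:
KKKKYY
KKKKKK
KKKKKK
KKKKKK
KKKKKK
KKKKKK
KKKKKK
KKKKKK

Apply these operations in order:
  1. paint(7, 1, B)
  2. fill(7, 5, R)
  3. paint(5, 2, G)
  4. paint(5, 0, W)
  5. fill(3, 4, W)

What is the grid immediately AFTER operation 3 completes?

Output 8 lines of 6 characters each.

After op 1 paint(7,1,B):
KKKKYY
KKKKKK
KKKKKK
KKKKKK
KKKKKK
KKKKKK
KKKKKK
KBKKKK
After op 2 fill(7,5,R) [45 cells changed]:
RRRRYY
RRRRRR
RRRRRR
RRRRRR
RRRRRR
RRRRRR
RRRRRR
RBRRRR
After op 3 paint(5,2,G):
RRRRYY
RRRRRR
RRRRRR
RRRRRR
RRRRRR
RRGRRR
RRRRRR
RBRRRR

Answer: RRRRYY
RRRRRR
RRRRRR
RRRRRR
RRRRRR
RRGRRR
RRRRRR
RBRRRR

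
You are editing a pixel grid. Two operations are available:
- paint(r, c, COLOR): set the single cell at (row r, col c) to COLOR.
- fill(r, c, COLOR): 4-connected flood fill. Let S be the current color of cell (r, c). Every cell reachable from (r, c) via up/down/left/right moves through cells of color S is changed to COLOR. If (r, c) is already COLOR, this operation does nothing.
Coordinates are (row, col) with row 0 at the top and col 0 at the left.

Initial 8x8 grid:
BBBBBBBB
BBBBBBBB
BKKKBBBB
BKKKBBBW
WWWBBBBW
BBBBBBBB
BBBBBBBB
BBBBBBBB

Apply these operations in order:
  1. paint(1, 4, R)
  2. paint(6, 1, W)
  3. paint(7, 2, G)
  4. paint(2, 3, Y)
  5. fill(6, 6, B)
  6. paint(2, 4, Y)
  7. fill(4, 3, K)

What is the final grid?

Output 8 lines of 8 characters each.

After op 1 paint(1,4,R):
BBBBBBBB
BBBBRBBB
BKKKBBBB
BKKKBBBW
WWWBBBBW
BBBBBBBB
BBBBBBBB
BBBBBBBB
After op 2 paint(6,1,W):
BBBBBBBB
BBBBRBBB
BKKKBBBB
BKKKBBBW
WWWBBBBW
BBBBBBBB
BWBBBBBB
BBBBBBBB
After op 3 paint(7,2,G):
BBBBBBBB
BBBBRBBB
BKKKBBBB
BKKKBBBW
WWWBBBBW
BBBBBBBB
BWBBBBBB
BBGBBBBB
After op 4 paint(2,3,Y):
BBBBBBBB
BBBBRBBB
BKKYBBBB
BKKKBBBW
WWWBBBBW
BBBBBBBB
BWBBBBBB
BBGBBBBB
After op 5 fill(6,6,B) [0 cells changed]:
BBBBBBBB
BBBBRBBB
BKKYBBBB
BKKKBBBW
WWWBBBBW
BBBBBBBB
BWBBBBBB
BBGBBBBB
After op 6 paint(2,4,Y):
BBBBBBBB
BBBBRBBB
BKKYYBBB
BKKKBBBW
WWWBBBBW
BBBBBBBB
BWBBBBBB
BBGBBBBB
After op 7 fill(4,3,K) [49 cells changed]:
KKKKKKKK
KKKKRKKK
KKKYYKKK
KKKKKKKW
WWWKKKKW
KKKKKKKK
KWKKKKKK
KKGKKKKK

Answer: KKKKKKKK
KKKKRKKK
KKKYYKKK
KKKKKKKW
WWWKKKKW
KKKKKKKK
KWKKKKKK
KKGKKKKK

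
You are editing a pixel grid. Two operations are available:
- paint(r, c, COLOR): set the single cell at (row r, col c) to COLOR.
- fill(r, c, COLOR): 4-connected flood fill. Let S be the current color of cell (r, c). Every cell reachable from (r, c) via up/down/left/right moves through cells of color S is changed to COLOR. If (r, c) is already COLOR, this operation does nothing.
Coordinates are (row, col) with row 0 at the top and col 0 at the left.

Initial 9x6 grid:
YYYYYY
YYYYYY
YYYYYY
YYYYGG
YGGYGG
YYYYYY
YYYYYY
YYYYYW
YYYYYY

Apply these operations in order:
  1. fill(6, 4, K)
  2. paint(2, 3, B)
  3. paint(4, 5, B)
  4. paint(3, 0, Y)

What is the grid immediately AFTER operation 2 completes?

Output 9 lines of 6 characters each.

Answer: KKKKKK
KKKKKK
KKKBKK
KKKKGG
KGGKGG
KKKKKK
KKKKKK
KKKKKW
KKKKKK

Derivation:
After op 1 fill(6,4,K) [47 cells changed]:
KKKKKK
KKKKKK
KKKKKK
KKKKGG
KGGKGG
KKKKKK
KKKKKK
KKKKKW
KKKKKK
After op 2 paint(2,3,B):
KKKKKK
KKKKKK
KKKBKK
KKKKGG
KGGKGG
KKKKKK
KKKKKK
KKKKKW
KKKKKK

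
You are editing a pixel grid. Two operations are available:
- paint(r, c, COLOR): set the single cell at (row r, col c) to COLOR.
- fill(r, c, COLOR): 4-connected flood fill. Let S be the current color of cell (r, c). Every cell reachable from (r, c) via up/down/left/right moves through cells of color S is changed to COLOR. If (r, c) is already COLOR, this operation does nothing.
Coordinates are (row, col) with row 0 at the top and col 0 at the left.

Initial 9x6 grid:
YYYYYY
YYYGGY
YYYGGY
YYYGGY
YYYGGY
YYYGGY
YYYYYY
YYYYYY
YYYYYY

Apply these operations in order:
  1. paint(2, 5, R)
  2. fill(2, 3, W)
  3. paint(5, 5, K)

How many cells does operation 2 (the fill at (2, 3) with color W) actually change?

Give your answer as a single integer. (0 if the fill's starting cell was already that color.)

Answer: 10

Derivation:
After op 1 paint(2,5,R):
YYYYYY
YYYGGY
YYYGGR
YYYGGY
YYYGGY
YYYGGY
YYYYYY
YYYYYY
YYYYYY
After op 2 fill(2,3,W) [10 cells changed]:
YYYYYY
YYYWWY
YYYWWR
YYYWWY
YYYWWY
YYYWWY
YYYYYY
YYYYYY
YYYYYY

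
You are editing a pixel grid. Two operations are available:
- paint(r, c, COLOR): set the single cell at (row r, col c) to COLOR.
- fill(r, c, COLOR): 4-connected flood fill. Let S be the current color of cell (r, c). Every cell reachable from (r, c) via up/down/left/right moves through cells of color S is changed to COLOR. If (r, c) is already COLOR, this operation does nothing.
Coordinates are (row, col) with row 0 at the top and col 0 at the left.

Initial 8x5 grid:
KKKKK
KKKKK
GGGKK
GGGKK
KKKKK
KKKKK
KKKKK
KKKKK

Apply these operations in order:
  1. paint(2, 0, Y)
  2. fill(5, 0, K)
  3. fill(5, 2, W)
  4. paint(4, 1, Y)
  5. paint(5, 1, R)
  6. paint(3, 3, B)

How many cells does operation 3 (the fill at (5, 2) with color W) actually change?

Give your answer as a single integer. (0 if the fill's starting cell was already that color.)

Answer: 34

Derivation:
After op 1 paint(2,0,Y):
KKKKK
KKKKK
YGGKK
GGGKK
KKKKK
KKKKK
KKKKK
KKKKK
After op 2 fill(5,0,K) [0 cells changed]:
KKKKK
KKKKK
YGGKK
GGGKK
KKKKK
KKKKK
KKKKK
KKKKK
After op 3 fill(5,2,W) [34 cells changed]:
WWWWW
WWWWW
YGGWW
GGGWW
WWWWW
WWWWW
WWWWW
WWWWW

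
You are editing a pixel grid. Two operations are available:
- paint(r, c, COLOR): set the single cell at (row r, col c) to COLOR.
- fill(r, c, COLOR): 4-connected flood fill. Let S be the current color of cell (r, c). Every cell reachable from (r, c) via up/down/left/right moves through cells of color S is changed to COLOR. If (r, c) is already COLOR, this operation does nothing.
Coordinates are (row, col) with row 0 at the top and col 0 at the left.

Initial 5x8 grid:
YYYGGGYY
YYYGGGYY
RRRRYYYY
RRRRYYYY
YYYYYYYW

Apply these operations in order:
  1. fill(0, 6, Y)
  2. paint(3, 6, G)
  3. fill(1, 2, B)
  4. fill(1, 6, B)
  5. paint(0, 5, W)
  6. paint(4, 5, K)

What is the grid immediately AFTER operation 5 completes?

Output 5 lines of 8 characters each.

After op 1 fill(0,6,Y) [0 cells changed]:
YYYGGGYY
YYYGGGYY
RRRRYYYY
RRRRYYYY
YYYYYYYW
After op 2 paint(3,6,G):
YYYGGGYY
YYYGGGYY
RRRRYYYY
RRRRYYGY
YYYYYYYW
After op 3 fill(1,2,B) [6 cells changed]:
BBBGGGYY
BBBGGGYY
RRRRYYYY
RRRRYYGY
YYYYYYYW
After op 4 fill(1,6,B) [18 cells changed]:
BBBGGGBB
BBBGGGBB
RRRRBBBB
RRRRBBGB
BBBBBBBW
After op 5 paint(0,5,W):
BBBGGWBB
BBBGGGBB
RRRRBBBB
RRRRBBGB
BBBBBBBW

Answer: BBBGGWBB
BBBGGGBB
RRRRBBBB
RRRRBBGB
BBBBBBBW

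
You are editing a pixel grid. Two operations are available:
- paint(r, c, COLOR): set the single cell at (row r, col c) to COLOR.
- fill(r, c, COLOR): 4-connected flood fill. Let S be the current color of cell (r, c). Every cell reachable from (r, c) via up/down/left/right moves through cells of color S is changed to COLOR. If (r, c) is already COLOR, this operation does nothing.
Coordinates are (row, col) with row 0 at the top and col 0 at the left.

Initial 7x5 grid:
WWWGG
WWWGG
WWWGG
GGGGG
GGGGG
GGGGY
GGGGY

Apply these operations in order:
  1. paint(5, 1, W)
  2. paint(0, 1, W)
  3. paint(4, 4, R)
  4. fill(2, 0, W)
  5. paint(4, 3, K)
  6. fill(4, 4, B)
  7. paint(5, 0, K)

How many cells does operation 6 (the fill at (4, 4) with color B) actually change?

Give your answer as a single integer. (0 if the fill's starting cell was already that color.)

After op 1 paint(5,1,W):
WWWGG
WWWGG
WWWGG
GGGGG
GGGGG
GWGGY
GGGGY
After op 2 paint(0,1,W):
WWWGG
WWWGG
WWWGG
GGGGG
GGGGG
GWGGY
GGGGY
After op 3 paint(4,4,R):
WWWGG
WWWGG
WWWGG
GGGGG
GGGGR
GWGGY
GGGGY
After op 4 fill(2,0,W) [0 cells changed]:
WWWGG
WWWGG
WWWGG
GGGGG
GGGGR
GWGGY
GGGGY
After op 5 paint(4,3,K):
WWWGG
WWWGG
WWWGG
GGGGG
GGGKR
GWGGY
GGGGY
After op 6 fill(4,4,B) [1 cells changed]:
WWWGG
WWWGG
WWWGG
GGGGG
GGGKB
GWGGY
GGGGY

Answer: 1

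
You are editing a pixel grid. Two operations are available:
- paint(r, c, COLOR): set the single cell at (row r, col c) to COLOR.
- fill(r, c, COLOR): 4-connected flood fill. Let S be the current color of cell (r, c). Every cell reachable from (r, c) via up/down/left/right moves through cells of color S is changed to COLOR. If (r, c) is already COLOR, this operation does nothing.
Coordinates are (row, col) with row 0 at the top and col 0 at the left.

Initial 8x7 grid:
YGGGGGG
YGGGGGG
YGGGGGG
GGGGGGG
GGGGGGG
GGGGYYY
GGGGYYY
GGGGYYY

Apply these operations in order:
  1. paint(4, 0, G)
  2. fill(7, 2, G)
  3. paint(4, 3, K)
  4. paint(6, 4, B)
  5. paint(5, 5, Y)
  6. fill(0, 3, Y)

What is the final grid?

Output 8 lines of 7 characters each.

After op 1 paint(4,0,G):
YGGGGGG
YGGGGGG
YGGGGGG
GGGGGGG
GGGGGGG
GGGGYYY
GGGGYYY
GGGGYYY
After op 2 fill(7,2,G) [0 cells changed]:
YGGGGGG
YGGGGGG
YGGGGGG
GGGGGGG
GGGGGGG
GGGGYYY
GGGGYYY
GGGGYYY
After op 3 paint(4,3,K):
YGGGGGG
YGGGGGG
YGGGGGG
GGGGGGG
GGGKGGG
GGGGYYY
GGGGYYY
GGGGYYY
After op 4 paint(6,4,B):
YGGGGGG
YGGGGGG
YGGGGGG
GGGGGGG
GGGKGGG
GGGGYYY
GGGGBYY
GGGGYYY
After op 5 paint(5,5,Y):
YGGGGGG
YGGGGGG
YGGGGGG
GGGGGGG
GGGKGGG
GGGGYYY
GGGGBYY
GGGGYYY
After op 6 fill(0,3,Y) [43 cells changed]:
YYYYYYY
YYYYYYY
YYYYYYY
YYYYYYY
YYYKYYY
YYYYYYY
YYYYBYY
YYYYYYY

Answer: YYYYYYY
YYYYYYY
YYYYYYY
YYYYYYY
YYYKYYY
YYYYYYY
YYYYBYY
YYYYYYY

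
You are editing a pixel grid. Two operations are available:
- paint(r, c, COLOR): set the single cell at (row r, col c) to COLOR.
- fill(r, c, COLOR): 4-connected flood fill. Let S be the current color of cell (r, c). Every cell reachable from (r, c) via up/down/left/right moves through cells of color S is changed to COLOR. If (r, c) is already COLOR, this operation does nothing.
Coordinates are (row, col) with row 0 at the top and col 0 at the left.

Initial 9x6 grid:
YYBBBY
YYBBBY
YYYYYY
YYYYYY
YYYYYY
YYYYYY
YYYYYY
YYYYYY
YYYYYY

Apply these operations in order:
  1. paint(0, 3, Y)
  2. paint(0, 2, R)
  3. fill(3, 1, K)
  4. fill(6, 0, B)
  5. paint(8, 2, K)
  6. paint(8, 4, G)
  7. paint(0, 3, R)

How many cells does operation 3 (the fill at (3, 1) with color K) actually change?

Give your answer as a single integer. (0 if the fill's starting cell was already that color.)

After op 1 paint(0,3,Y):
YYBYBY
YYBBBY
YYYYYY
YYYYYY
YYYYYY
YYYYYY
YYYYYY
YYYYYY
YYYYYY
After op 2 paint(0,2,R):
YYRYBY
YYBBBY
YYYYYY
YYYYYY
YYYYYY
YYYYYY
YYYYYY
YYYYYY
YYYYYY
After op 3 fill(3,1,K) [48 cells changed]:
KKRYBK
KKBBBK
KKKKKK
KKKKKK
KKKKKK
KKKKKK
KKKKKK
KKKKKK
KKKKKK

Answer: 48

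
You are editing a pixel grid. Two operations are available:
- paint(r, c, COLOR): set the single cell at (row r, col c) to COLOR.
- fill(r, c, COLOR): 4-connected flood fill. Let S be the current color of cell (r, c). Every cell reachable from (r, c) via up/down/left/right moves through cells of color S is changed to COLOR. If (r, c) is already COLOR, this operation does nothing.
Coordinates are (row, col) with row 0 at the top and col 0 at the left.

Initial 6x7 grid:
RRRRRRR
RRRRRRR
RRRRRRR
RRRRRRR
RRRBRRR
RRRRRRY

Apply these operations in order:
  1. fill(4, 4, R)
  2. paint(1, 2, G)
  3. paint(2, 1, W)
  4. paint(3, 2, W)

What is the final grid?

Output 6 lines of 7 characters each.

After op 1 fill(4,4,R) [0 cells changed]:
RRRRRRR
RRRRRRR
RRRRRRR
RRRRRRR
RRRBRRR
RRRRRRY
After op 2 paint(1,2,G):
RRRRRRR
RRGRRRR
RRRRRRR
RRRRRRR
RRRBRRR
RRRRRRY
After op 3 paint(2,1,W):
RRRRRRR
RRGRRRR
RWRRRRR
RRRRRRR
RRRBRRR
RRRRRRY
After op 4 paint(3,2,W):
RRRRRRR
RRGRRRR
RWRRRRR
RRWRRRR
RRRBRRR
RRRRRRY

Answer: RRRRRRR
RRGRRRR
RWRRRRR
RRWRRRR
RRRBRRR
RRRRRRY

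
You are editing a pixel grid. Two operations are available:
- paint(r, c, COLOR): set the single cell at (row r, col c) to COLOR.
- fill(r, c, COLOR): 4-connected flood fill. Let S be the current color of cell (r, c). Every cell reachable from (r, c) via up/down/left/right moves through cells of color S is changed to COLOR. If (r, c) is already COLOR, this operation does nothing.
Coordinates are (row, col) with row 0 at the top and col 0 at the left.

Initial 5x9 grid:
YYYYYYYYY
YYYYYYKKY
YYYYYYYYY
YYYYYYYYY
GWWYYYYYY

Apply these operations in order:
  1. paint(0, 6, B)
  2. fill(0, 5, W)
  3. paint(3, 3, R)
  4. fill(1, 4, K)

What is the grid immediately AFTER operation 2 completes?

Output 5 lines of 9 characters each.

After op 1 paint(0,6,B):
YYYYYYBYY
YYYYYYKKY
YYYYYYYYY
YYYYYYYYY
GWWYYYYYY
After op 2 fill(0,5,W) [39 cells changed]:
WWWWWWBWW
WWWWWWKKW
WWWWWWWWW
WWWWWWWWW
GWWWWWWWW

Answer: WWWWWWBWW
WWWWWWKKW
WWWWWWWWW
WWWWWWWWW
GWWWWWWWW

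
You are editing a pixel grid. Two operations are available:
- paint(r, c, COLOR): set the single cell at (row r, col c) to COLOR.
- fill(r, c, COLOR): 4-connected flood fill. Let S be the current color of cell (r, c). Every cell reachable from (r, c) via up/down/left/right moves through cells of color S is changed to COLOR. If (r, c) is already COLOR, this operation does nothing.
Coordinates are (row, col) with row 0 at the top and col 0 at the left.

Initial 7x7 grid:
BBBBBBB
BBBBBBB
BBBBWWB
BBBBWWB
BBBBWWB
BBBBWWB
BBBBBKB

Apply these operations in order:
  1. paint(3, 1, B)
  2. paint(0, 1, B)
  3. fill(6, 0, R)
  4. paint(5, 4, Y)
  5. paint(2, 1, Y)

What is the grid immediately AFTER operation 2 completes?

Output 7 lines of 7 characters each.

Answer: BBBBBBB
BBBBBBB
BBBBWWB
BBBBWWB
BBBBWWB
BBBBWWB
BBBBBKB

Derivation:
After op 1 paint(3,1,B):
BBBBBBB
BBBBBBB
BBBBWWB
BBBBWWB
BBBBWWB
BBBBWWB
BBBBBKB
After op 2 paint(0,1,B):
BBBBBBB
BBBBBBB
BBBBWWB
BBBBWWB
BBBBWWB
BBBBWWB
BBBBBKB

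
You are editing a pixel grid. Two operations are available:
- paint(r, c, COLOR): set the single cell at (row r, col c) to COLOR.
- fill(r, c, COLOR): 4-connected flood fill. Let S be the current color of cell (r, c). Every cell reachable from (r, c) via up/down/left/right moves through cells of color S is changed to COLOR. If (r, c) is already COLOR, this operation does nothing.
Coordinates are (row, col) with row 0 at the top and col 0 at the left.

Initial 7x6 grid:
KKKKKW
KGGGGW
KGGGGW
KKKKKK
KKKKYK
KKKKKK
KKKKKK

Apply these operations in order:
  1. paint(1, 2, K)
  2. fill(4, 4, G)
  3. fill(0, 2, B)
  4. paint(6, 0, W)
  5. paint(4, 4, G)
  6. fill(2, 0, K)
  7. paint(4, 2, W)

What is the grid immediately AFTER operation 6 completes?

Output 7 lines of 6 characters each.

Answer: KKKKKW
KGKGGW
KGGGGW
KKKKKK
KKKKGK
KKKKKK
WKKKKK

Derivation:
After op 1 paint(1,2,K):
KKKKKW
KGKGGW
KGGGGW
KKKKKK
KKKKYK
KKKKKK
KKKKKK
After op 2 fill(4,4,G) [1 cells changed]:
KKKKKW
KGKGGW
KGGGGW
KKKKKK
KKKKGK
KKKKKK
KKKKKK
After op 3 fill(0,2,B) [31 cells changed]:
BBBBBW
BGBGGW
BGGGGW
BBBBBB
BBBBGB
BBBBBB
BBBBBB
After op 4 paint(6,0,W):
BBBBBW
BGBGGW
BGGGGW
BBBBBB
BBBBGB
BBBBBB
WBBBBB
After op 5 paint(4,4,G):
BBBBBW
BGBGGW
BGGGGW
BBBBBB
BBBBGB
BBBBBB
WBBBBB
After op 6 fill(2,0,K) [30 cells changed]:
KKKKKW
KGKGGW
KGGGGW
KKKKKK
KKKKGK
KKKKKK
WKKKKK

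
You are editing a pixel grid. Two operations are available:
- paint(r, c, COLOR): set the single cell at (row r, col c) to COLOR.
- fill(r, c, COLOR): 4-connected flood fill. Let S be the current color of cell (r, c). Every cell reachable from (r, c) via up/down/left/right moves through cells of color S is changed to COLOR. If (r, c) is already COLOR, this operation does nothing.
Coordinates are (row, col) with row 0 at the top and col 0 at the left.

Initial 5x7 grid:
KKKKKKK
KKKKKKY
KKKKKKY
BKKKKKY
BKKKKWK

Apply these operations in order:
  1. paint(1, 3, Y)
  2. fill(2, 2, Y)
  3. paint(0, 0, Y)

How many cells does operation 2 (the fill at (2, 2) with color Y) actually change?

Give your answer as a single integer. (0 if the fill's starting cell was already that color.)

Answer: 27

Derivation:
After op 1 paint(1,3,Y):
KKKKKKK
KKKYKKY
KKKKKKY
BKKKKKY
BKKKKWK
After op 2 fill(2,2,Y) [27 cells changed]:
YYYYYYY
YYYYYYY
YYYYYYY
BYYYYYY
BYYYYWK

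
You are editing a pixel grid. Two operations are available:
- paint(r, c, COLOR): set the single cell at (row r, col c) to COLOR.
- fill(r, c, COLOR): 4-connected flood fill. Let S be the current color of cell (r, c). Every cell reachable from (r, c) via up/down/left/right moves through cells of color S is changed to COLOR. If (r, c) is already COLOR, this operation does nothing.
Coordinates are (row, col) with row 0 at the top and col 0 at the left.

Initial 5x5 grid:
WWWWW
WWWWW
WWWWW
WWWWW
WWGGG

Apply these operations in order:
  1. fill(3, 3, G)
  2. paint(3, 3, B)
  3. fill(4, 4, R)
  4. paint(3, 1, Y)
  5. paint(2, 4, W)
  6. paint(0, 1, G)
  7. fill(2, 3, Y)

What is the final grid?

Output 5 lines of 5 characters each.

Answer: YGYYY
YYYYY
YYYYW
YYYBY
YYYYY

Derivation:
After op 1 fill(3,3,G) [22 cells changed]:
GGGGG
GGGGG
GGGGG
GGGGG
GGGGG
After op 2 paint(3,3,B):
GGGGG
GGGGG
GGGGG
GGGBG
GGGGG
After op 3 fill(4,4,R) [24 cells changed]:
RRRRR
RRRRR
RRRRR
RRRBR
RRRRR
After op 4 paint(3,1,Y):
RRRRR
RRRRR
RRRRR
RYRBR
RRRRR
After op 5 paint(2,4,W):
RRRRR
RRRRR
RRRRW
RYRBR
RRRRR
After op 6 paint(0,1,G):
RGRRR
RRRRR
RRRRW
RYRBR
RRRRR
After op 7 fill(2,3,Y) [21 cells changed]:
YGYYY
YYYYY
YYYYW
YYYBY
YYYYY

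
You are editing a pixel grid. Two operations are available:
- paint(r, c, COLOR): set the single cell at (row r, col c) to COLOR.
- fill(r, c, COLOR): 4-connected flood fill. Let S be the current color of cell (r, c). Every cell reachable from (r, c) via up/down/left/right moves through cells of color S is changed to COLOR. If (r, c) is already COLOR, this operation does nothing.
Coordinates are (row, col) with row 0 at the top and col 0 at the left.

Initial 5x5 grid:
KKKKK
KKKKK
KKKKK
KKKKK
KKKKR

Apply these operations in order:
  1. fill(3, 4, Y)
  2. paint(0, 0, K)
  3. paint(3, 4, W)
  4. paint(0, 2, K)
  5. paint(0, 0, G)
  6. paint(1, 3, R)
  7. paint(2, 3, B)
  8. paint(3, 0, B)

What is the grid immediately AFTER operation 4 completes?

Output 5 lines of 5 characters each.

After op 1 fill(3,4,Y) [24 cells changed]:
YYYYY
YYYYY
YYYYY
YYYYY
YYYYR
After op 2 paint(0,0,K):
KYYYY
YYYYY
YYYYY
YYYYY
YYYYR
After op 3 paint(3,4,W):
KYYYY
YYYYY
YYYYY
YYYYW
YYYYR
After op 4 paint(0,2,K):
KYKYY
YYYYY
YYYYY
YYYYW
YYYYR

Answer: KYKYY
YYYYY
YYYYY
YYYYW
YYYYR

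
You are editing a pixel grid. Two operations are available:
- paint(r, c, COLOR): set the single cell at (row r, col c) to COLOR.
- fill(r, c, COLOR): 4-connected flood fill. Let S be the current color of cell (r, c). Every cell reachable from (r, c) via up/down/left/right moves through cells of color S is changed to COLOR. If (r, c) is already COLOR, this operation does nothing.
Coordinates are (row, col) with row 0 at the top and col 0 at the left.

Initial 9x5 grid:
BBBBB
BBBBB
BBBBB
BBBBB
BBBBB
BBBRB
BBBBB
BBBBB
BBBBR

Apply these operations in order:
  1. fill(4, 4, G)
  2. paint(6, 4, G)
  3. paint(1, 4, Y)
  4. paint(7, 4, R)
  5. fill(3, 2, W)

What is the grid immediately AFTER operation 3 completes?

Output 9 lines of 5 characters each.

After op 1 fill(4,4,G) [43 cells changed]:
GGGGG
GGGGG
GGGGG
GGGGG
GGGGG
GGGRG
GGGGG
GGGGG
GGGGR
After op 2 paint(6,4,G):
GGGGG
GGGGG
GGGGG
GGGGG
GGGGG
GGGRG
GGGGG
GGGGG
GGGGR
After op 3 paint(1,4,Y):
GGGGG
GGGGY
GGGGG
GGGGG
GGGGG
GGGRG
GGGGG
GGGGG
GGGGR

Answer: GGGGG
GGGGY
GGGGG
GGGGG
GGGGG
GGGRG
GGGGG
GGGGG
GGGGR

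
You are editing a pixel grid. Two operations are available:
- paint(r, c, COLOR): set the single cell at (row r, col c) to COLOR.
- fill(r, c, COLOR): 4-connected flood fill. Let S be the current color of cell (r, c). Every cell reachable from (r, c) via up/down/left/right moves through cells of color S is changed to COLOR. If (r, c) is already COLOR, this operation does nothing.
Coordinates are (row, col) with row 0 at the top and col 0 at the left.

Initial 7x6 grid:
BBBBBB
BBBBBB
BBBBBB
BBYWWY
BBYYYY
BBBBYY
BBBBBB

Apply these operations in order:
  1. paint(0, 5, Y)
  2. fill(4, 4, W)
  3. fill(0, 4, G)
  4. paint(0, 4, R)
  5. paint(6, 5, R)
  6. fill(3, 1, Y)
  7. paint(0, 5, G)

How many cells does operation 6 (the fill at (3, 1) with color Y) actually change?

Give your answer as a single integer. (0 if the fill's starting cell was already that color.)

After op 1 paint(0,5,Y):
BBBBBY
BBBBBB
BBBBBB
BBYWWY
BBYYYY
BBBBYY
BBBBBB
After op 2 fill(4,4,W) [8 cells changed]:
BBBBBY
BBBBBB
BBBBBB
BBWWWW
BBWWWW
BBBBWW
BBBBBB
After op 3 fill(0,4,G) [31 cells changed]:
GGGGGY
GGGGGG
GGGGGG
GGWWWW
GGWWWW
GGGGWW
GGGGGG
After op 4 paint(0,4,R):
GGGGRY
GGGGGG
GGGGGG
GGWWWW
GGWWWW
GGGGWW
GGGGGG
After op 5 paint(6,5,R):
GGGGRY
GGGGGG
GGGGGG
GGWWWW
GGWWWW
GGGGWW
GGGGGR
After op 6 fill(3,1,Y) [29 cells changed]:
YYYYRY
YYYYYY
YYYYYY
YYWWWW
YYWWWW
YYYYWW
YYYYYR

Answer: 29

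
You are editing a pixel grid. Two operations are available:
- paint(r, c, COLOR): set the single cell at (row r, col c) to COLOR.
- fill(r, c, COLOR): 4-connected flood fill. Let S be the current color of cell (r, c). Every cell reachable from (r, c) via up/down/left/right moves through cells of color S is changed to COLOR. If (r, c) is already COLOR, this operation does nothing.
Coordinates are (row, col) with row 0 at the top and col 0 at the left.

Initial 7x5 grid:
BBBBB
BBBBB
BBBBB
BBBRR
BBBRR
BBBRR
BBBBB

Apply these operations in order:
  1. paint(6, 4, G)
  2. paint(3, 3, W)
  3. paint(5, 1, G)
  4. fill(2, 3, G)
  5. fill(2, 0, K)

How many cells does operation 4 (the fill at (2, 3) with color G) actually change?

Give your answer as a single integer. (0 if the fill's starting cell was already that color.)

After op 1 paint(6,4,G):
BBBBB
BBBBB
BBBBB
BBBRR
BBBRR
BBBRR
BBBBG
After op 2 paint(3,3,W):
BBBBB
BBBBB
BBBBB
BBBWR
BBBRR
BBBRR
BBBBG
After op 3 paint(5,1,G):
BBBBB
BBBBB
BBBBB
BBBWR
BBBRR
BGBRR
BBBBG
After op 4 fill(2,3,G) [27 cells changed]:
GGGGG
GGGGG
GGGGG
GGGWR
GGGRR
GGGRR
GGGGG

Answer: 27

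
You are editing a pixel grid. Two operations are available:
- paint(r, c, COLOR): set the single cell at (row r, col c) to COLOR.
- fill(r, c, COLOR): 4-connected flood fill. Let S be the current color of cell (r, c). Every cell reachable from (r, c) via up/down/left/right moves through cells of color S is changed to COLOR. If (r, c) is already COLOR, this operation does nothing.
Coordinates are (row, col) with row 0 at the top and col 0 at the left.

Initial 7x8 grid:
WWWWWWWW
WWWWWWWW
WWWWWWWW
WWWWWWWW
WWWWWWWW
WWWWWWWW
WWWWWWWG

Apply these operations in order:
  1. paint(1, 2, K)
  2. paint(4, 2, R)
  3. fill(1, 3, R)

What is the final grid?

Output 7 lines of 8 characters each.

After op 1 paint(1,2,K):
WWWWWWWW
WWKWWWWW
WWWWWWWW
WWWWWWWW
WWWWWWWW
WWWWWWWW
WWWWWWWG
After op 2 paint(4,2,R):
WWWWWWWW
WWKWWWWW
WWWWWWWW
WWWWWWWW
WWRWWWWW
WWWWWWWW
WWWWWWWG
After op 3 fill(1,3,R) [53 cells changed]:
RRRRRRRR
RRKRRRRR
RRRRRRRR
RRRRRRRR
RRRRRRRR
RRRRRRRR
RRRRRRRG

Answer: RRRRRRRR
RRKRRRRR
RRRRRRRR
RRRRRRRR
RRRRRRRR
RRRRRRRR
RRRRRRRG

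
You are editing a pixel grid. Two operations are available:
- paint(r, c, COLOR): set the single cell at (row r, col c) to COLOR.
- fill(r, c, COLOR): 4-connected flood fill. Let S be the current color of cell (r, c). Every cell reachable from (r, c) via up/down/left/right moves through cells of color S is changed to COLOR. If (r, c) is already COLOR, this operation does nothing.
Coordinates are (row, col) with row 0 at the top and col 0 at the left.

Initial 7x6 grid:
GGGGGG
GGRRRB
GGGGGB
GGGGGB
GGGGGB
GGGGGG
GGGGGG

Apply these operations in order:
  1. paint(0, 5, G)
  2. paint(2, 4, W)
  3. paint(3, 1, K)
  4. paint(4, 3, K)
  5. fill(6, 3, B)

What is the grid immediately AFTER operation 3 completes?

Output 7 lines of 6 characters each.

Answer: GGGGGG
GGRRRB
GGGGWB
GKGGGB
GGGGGB
GGGGGG
GGGGGG

Derivation:
After op 1 paint(0,5,G):
GGGGGG
GGRRRB
GGGGGB
GGGGGB
GGGGGB
GGGGGG
GGGGGG
After op 2 paint(2,4,W):
GGGGGG
GGRRRB
GGGGWB
GGGGGB
GGGGGB
GGGGGG
GGGGGG
After op 3 paint(3,1,K):
GGGGGG
GGRRRB
GGGGWB
GKGGGB
GGGGGB
GGGGGG
GGGGGG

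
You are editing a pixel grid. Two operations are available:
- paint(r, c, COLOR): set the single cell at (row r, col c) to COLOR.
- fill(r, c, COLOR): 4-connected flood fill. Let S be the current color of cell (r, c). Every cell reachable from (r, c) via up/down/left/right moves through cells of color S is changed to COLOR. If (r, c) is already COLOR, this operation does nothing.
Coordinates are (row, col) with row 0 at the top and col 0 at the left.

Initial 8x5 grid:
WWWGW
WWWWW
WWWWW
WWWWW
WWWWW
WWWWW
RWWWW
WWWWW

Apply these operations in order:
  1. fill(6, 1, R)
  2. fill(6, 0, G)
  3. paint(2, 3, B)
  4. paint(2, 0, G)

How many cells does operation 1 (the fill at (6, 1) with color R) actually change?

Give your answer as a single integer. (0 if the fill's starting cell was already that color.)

Answer: 38

Derivation:
After op 1 fill(6,1,R) [38 cells changed]:
RRRGR
RRRRR
RRRRR
RRRRR
RRRRR
RRRRR
RRRRR
RRRRR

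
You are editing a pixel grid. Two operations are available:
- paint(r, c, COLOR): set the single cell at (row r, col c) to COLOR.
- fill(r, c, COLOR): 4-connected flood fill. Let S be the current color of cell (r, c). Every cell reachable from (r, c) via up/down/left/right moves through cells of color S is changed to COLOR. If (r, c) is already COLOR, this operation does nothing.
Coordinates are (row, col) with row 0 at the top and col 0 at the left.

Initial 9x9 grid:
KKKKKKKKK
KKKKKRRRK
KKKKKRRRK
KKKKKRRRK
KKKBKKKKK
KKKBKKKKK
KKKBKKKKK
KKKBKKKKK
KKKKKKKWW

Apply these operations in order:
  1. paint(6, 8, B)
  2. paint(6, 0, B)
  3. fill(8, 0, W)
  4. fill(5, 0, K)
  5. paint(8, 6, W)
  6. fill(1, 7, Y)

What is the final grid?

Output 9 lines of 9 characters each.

Answer: KKKKKKKKK
KKKKKYYYK
KKKKKYYYK
KKKKKYYYK
KKKBKKKKK
KKKBKKKKK
BKKBKKKKB
KKKBKKKKK
KKKKKKWKK

Derivation:
After op 1 paint(6,8,B):
KKKKKKKKK
KKKKKRRRK
KKKKKRRRK
KKKKKRRRK
KKKBKKKKK
KKKBKKKKK
KKKBKKKKB
KKKBKKKKK
KKKKKKKWW
After op 2 paint(6,0,B):
KKKKKKKKK
KKKKKRRRK
KKKKKRRRK
KKKKKRRRK
KKKBKKKKK
KKKBKKKKK
BKKBKKKKB
KKKBKKKKK
KKKKKKKWW
After op 3 fill(8,0,W) [64 cells changed]:
WWWWWWWWW
WWWWWRRRW
WWWWWRRRW
WWWWWRRRW
WWWBWWWWW
WWWBWWWWW
BWWBWWWWB
WWWBWWWWW
WWWWWWWWW
After op 4 fill(5,0,K) [66 cells changed]:
KKKKKKKKK
KKKKKRRRK
KKKKKRRRK
KKKKKRRRK
KKKBKKKKK
KKKBKKKKK
BKKBKKKKB
KKKBKKKKK
KKKKKKKKK
After op 5 paint(8,6,W):
KKKKKKKKK
KKKKKRRRK
KKKKKRRRK
KKKKKRRRK
KKKBKKKKK
KKKBKKKKK
BKKBKKKKB
KKKBKKKKK
KKKKKKWKK
After op 6 fill(1,7,Y) [9 cells changed]:
KKKKKKKKK
KKKKKYYYK
KKKKKYYYK
KKKKKYYYK
KKKBKKKKK
KKKBKKKKK
BKKBKKKKB
KKKBKKKKK
KKKKKKWKK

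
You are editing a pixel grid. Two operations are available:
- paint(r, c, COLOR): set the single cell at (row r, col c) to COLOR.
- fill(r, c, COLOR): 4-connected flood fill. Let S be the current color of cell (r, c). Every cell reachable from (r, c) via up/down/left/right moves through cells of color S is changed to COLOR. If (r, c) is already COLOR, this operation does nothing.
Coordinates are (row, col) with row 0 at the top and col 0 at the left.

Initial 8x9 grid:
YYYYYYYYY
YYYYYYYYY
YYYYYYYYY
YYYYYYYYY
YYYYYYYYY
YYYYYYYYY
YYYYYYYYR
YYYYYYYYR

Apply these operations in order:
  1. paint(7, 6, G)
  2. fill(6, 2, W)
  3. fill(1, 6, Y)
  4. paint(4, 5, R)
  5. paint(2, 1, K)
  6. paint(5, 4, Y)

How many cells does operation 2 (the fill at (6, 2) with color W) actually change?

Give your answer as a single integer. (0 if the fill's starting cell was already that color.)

After op 1 paint(7,6,G):
YYYYYYYYY
YYYYYYYYY
YYYYYYYYY
YYYYYYYYY
YYYYYYYYY
YYYYYYYYY
YYYYYYYYR
YYYYYYGYR
After op 2 fill(6,2,W) [69 cells changed]:
WWWWWWWWW
WWWWWWWWW
WWWWWWWWW
WWWWWWWWW
WWWWWWWWW
WWWWWWWWW
WWWWWWWWR
WWWWWWGWR

Answer: 69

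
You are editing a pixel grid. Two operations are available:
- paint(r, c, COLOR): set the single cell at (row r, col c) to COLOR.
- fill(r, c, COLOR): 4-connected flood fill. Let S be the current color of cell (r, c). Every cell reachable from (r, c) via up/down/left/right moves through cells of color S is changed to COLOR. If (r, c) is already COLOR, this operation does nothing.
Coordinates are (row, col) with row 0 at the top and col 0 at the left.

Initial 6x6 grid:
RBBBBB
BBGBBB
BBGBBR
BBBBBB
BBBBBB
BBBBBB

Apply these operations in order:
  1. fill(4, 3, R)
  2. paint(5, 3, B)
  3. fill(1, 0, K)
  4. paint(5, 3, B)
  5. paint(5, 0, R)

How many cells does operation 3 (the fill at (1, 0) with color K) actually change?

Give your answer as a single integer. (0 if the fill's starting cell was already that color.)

Answer: 33

Derivation:
After op 1 fill(4,3,R) [32 cells changed]:
RRRRRR
RRGRRR
RRGRRR
RRRRRR
RRRRRR
RRRRRR
After op 2 paint(5,3,B):
RRRRRR
RRGRRR
RRGRRR
RRRRRR
RRRRRR
RRRBRR
After op 3 fill(1,0,K) [33 cells changed]:
KKKKKK
KKGKKK
KKGKKK
KKKKKK
KKKKKK
KKKBKK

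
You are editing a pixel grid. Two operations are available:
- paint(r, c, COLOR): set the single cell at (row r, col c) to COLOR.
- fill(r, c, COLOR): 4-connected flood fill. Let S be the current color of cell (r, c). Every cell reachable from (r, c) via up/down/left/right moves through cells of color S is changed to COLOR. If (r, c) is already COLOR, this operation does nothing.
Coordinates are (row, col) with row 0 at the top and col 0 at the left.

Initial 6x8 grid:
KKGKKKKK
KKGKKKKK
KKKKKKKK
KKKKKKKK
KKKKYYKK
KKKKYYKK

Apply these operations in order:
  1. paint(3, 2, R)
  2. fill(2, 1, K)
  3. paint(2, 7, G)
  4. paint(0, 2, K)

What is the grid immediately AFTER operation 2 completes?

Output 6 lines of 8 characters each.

After op 1 paint(3,2,R):
KKGKKKKK
KKGKKKKK
KKKKKKKK
KKRKKKKK
KKKKYYKK
KKKKYYKK
After op 2 fill(2,1,K) [0 cells changed]:
KKGKKKKK
KKGKKKKK
KKKKKKKK
KKRKKKKK
KKKKYYKK
KKKKYYKK

Answer: KKGKKKKK
KKGKKKKK
KKKKKKKK
KKRKKKKK
KKKKYYKK
KKKKYYKK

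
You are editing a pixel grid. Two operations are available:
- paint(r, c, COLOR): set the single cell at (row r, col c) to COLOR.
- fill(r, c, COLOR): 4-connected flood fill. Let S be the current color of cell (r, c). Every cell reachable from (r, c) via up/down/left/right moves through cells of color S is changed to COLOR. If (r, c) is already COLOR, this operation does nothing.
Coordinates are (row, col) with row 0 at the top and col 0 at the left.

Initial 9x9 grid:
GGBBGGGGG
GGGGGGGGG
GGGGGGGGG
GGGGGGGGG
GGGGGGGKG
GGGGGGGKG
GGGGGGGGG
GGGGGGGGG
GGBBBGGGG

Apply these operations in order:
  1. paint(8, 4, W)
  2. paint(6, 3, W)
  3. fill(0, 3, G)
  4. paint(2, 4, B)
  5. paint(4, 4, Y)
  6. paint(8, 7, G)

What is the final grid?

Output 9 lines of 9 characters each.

After op 1 paint(8,4,W):
GGBBGGGGG
GGGGGGGGG
GGGGGGGGG
GGGGGGGGG
GGGGGGGKG
GGGGGGGKG
GGGGGGGGG
GGGGGGGGG
GGBBWGGGG
After op 2 paint(6,3,W):
GGBBGGGGG
GGGGGGGGG
GGGGGGGGG
GGGGGGGGG
GGGGGGGKG
GGGGGGGKG
GGGWGGGGG
GGGGGGGGG
GGBBWGGGG
After op 3 fill(0,3,G) [2 cells changed]:
GGGGGGGGG
GGGGGGGGG
GGGGGGGGG
GGGGGGGGG
GGGGGGGKG
GGGGGGGKG
GGGWGGGGG
GGGGGGGGG
GGBBWGGGG
After op 4 paint(2,4,B):
GGGGGGGGG
GGGGGGGGG
GGGGBGGGG
GGGGGGGGG
GGGGGGGKG
GGGGGGGKG
GGGWGGGGG
GGGGGGGGG
GGBBWGGGG
After op 5 paint(4,4,Y):
GGGGGGGGG
GGGGGGGGG
GGGGBGGGG
GGGGGGGGG
GGGGYGGKG
GGGGGGGKG
GGGWGGGGG
GGGGGGGGG
GGBBWGGGG
After op 6 paint(8,7,G):
GGGGGGGGG
GGGGGGGGG
GGGGBGGGG
GGGGGGGGG
GGGGYGGKG
GGGGGGGKG
GGGWGGGGG
GGGGGGGGG
GGBBWGGGG

Answer: GGGGGGGGG
GGGGGGGGG
GGGGBGGGG
GGGGGGGGG
GGGGYGGKG
GGGGGGGKG
GGGWGGGGG
GGGGGGGGG
GGBBWGGGG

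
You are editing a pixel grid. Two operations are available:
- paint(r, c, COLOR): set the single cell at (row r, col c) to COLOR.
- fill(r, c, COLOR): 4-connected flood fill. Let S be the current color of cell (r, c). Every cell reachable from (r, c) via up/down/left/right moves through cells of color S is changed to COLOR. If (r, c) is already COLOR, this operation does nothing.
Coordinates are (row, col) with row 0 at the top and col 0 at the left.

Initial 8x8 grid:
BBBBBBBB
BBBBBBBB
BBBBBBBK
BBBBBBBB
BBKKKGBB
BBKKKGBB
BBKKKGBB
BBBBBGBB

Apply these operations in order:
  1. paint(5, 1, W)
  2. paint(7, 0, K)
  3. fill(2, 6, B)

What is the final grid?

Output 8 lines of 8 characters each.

After op 1 paint(5,1,W):
BBBBBBBB
BBBBBBBB
BBBBBBBK
BBBBBBBB
BBKKKGBB
BWKKKGBB
BBKKKGBB
BBBBBGBB
After op 2 paint(7,0,K):
BBBBBBBB
BBBBBBBB
BBBBBBBK
BBBBBBBB
BBKKKGBB
BWKKKGBB
BBKKKGBB
KBBBBGBB
After op 3 fill(2,6,B) [0 cells changed]:
BBBBBBBB
BBBBBBBB
BBBBBBBK
BBBBBBBB
BBKKKGBB
BWKKKGBB
BBKKKGBB
KBBBBGBB

Answer: BBBBBBBB
BBBBBBBB
BBBBBBBK
BBBBBBBB
BBKKKGBB
BWKKKGBB
BBKKKGBB
KBBBBGBB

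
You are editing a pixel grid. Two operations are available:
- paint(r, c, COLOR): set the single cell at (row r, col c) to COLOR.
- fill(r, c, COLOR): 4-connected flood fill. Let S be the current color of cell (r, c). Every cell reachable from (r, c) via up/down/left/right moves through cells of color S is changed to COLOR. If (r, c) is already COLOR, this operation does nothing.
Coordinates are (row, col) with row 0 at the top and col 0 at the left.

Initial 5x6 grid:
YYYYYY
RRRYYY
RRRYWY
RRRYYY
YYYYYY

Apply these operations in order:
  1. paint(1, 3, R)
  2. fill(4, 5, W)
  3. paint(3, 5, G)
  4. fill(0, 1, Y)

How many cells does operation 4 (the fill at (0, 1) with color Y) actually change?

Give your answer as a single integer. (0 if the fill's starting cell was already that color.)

After op 1 paint(1,3,R):
YYYYYY
RRRRYY
RRRYWY
RRRYYY
YYYYYY
After op 2 fill(4,5,W) [19 cells changed]:
WWWWWW
RRRRWW
RRRWWW
RRRWWW
WWWWWW
After op 3 paint(3,5,G):
WWWWWW
RRRRWW
RRRWWW
RRRWWG
WWWWWW
After op 4 fill(0,1,Y) [19 cells changed]:
YYYYYY
RRRRYY
RRRYYY
RRRYYG
YYYYYY

Answer: 19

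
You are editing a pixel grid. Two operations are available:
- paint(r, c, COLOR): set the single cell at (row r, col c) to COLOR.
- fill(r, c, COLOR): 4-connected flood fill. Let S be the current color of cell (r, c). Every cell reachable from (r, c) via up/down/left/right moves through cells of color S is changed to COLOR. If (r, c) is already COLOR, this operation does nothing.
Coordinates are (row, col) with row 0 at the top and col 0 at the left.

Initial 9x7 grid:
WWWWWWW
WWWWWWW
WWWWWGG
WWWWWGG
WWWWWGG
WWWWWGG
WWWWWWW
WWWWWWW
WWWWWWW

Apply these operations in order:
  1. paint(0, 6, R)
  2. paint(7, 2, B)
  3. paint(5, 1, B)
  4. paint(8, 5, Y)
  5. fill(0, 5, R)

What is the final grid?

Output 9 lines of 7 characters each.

After op 1 paint(0,6,R):
WWWWWWR
WWWWWWW
WWWWWGG
WWWWWGG
WWWWWGG
WWWWWGG
WWWWWWW
WWWWWWW
WWWWWWW
After op 2 paint(7,2,B):
WWWWWWR
WWWWWWW
WWWWWGG
WWWWWGG
WWWWWGG
WWWWWGG
WWWWWWW
WWBWWWW
WWWWWWW
After op 3 paint(5,1,B):
WWWWWWR
WWWWWWW
WWWWWGG
WWWWWGG
WWWWWGG
WBWWWGG
WWWWWWW
WWBWWWW
WWWWWWW
After op 4 paint(8,5,Y):
WWWWWWR
WWWWWWW
WWWWWGG
WWWWWGG
WWWWWGG
WBWWWGG
WWWWWWW
WWBWWWW
WWWWWYW
After op 5 fill(0,5,R) [51 cells changed]:
RRRRRRR
RRRRRRR
RRRRRGG
RRRRRGG
RRRRRGG
RBRRRGG
RRRRRRR
RRBRRRR
RRRRRYR

Answer: RRRRRRR
RRRRRRR
RRRRRGG
RRRRRGG
RRRRRGG
RBRRRGG
RRRRRRR
RRBRRRR
RRRRRYR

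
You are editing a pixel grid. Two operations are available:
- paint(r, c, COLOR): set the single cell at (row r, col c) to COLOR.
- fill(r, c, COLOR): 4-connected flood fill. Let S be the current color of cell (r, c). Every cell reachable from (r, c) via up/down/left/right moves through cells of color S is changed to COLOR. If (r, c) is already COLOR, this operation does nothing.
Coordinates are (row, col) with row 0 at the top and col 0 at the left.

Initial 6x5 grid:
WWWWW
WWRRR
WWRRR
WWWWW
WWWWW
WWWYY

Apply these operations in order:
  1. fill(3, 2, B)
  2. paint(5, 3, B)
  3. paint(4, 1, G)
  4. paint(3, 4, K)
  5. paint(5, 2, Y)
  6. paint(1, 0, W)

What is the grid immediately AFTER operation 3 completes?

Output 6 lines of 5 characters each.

After op 1 fill(3,2,B) [22 cells changed]:
BBBBB
BBRRR
BBRRR
BBBBB
BBBBB
BBBYY
After op 2 paint(5,3,B):
BBBBB
BBRRR
BBRRR
BBBBB
BBBBB
BBBBY
After op 3 paint(4,1,G):
BBBBB
BBRRR
BBRRR
BBBBB
BGBBB
BBBBY

Answer: BBBBB
BBRRR
BBRRR
BBBBB
BGBBB
BBBBY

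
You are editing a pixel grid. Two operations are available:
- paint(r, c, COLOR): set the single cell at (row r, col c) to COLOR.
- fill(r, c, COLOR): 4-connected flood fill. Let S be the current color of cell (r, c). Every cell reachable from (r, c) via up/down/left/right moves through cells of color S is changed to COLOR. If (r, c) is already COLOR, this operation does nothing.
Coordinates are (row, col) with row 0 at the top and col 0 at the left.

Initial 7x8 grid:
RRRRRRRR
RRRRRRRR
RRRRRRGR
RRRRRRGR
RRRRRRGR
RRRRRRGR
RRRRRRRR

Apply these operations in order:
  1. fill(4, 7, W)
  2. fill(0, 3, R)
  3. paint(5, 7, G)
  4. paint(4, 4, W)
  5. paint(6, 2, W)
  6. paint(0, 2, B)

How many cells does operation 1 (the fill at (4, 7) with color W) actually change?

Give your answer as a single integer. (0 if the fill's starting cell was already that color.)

After op 1 fill(4,7,W) [52 cells changed]:
WWWWWWWW
WWWWWWWW
WWWWWWGW
WWWWWWGW
WWWWWWGW
WWWWWWGW
WWWWWWWW

Answer: 52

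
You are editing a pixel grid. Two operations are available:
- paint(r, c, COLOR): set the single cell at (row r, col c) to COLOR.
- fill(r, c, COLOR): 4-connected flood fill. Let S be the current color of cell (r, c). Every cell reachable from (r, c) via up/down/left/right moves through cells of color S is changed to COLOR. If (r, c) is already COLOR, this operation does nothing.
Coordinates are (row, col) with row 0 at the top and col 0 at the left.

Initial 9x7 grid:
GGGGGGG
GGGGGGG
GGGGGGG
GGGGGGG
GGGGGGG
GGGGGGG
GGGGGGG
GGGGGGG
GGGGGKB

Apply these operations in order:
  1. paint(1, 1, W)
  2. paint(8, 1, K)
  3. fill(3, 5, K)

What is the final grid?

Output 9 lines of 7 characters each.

After op 1 paint(1,1,W):
GGGGGGG
GWGGGGG
GGGGGGG
GGGGGGG
GGGGGGG
GGGGGGG
GGGGGGG
GGGGGGG
GGGGGKB
After op 2 paint(8,1,K):
GGGGGGG
GWGGGGG
GGGGGGG
GGGGGGG
GGGGGGG
GGGGGGG
GGGGGGG
GGGGGGG
GKGGGKB
After op 3 fill(3,5,K) [59 cells changed]:
KKKKKKK
KWKKKKK
KKKKKKK
KKKKKKK
KKKKKKK
KKKKKKK
KKKKKKK
KKKKKKK
KKKKKKB

Answer: KKKKKKK
KWKKKKK
KKKKKKK
KKKKKKK
KKKKKKK
KKKKKKK
KKKKKKK
KKKKKKK
KKKKKKB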